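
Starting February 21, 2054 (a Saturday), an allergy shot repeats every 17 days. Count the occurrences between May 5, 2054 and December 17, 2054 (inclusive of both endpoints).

13

Occurrences land 17·i days after February 21, 2054 for i = 0, 1, 2, …
May 5, 2054 is 73 days after the start; 73 ÷ 17 = 4 remainder 5; since the remainder is 5, round up to i = 5. First occurrence in the window: #6 on May 17, 2054 (5×17 = 85 days in).
December 17, 2054 is 299 days after the start; 299 ÷ 17 = 17 remainder 10. Last occurrence in the window: #18 on December 7, 2054.
Occurrences #6 through #18: 13 in total.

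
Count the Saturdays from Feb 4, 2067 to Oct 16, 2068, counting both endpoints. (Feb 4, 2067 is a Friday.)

Feb 4, 2067 is a Friday; the first Saturday on or after it is Feb 5, 2067 (1 day later).
From Feb 5, 2067 to Oct 16, 2068: 329 + 290 = 619 days (rest of 2067, to Oct 16, 2068 in 2068).
619 ÷ 7 = 88 full weeks with remainder 3, so 88 more Saturdays after the first → 89.

89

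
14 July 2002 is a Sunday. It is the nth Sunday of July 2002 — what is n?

2nd

Day 14 falls in week ⌈14/7⌉ of the month.
Days 1–7 hold the 1st Sunday, 8–14 the 2nd, 15–21 the 3rd, 22–28 the 4th, 29–31 the 5th.
14 is in the range for the 2nd.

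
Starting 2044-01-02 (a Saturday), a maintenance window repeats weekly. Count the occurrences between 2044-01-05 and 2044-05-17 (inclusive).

19

Occurrences land 7·i days after 2044-01-02 for i = 0, 1, 2, …
2044-01-05 is 3 days after the start; 3 ÷ 7 = 0 remainder 3; since the remainder is 3, round up to i = 1. First occurrence in the window: #2 on 2044-01-09 (1×7 = 7 days in).
2044-05-17 is 136 days after the start; 136 ÷ 7 = 19 remainder 3. Last occurrence in the window: #20 on 2044-05-14.
Occurrences #2 through #20: 19 in total.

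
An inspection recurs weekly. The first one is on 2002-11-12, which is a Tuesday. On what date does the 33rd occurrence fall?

The 33rd occurrence is 32 intervals after the first: 32 × 7 = 224 days after 2002-11-12.
November has 30 days — 18 days to the end of November leaves 206.
December has 31 days (175 left).
January has 31 days (144 left).
February has 28 days (116 left).
March has 31 days (85 left).
April has 30 days (55 left).
May has 31 days (24 left).
24 days into June → 2003-06-24.

2003-06-24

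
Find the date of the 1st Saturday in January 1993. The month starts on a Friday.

January 1993 begins on a Friday, so the first Saturday is January 2 (1 day later).

1993-01-02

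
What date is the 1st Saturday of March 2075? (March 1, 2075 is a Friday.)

March 2, 2075

March 2075 begins on a Friday, so the first Saturday is March 2 (1 day later).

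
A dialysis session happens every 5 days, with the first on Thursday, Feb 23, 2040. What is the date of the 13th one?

The 13th occurrence is 12 intervals after the first: 12 × 5 = 60 days after Feb 23, 2040.
Feb has 29 days — 6 days to the end of Feb leaves 54.
Mar has 31 days (23 left).
23 days into Apr → Apr 23, 2040.

Apr 23, 2040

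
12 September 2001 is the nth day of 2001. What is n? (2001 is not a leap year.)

255

Days in months before September: 31 + 28 + 31 + 30 + 31 + 30 + 31 + 31 = 243.
Plus 12 days into September → day 255.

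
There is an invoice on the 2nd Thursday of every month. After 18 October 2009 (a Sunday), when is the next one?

12 November 2009

October 2009 starts on a Thursday; its first Thursday is the 1st, so the 2nd Thursday is the 8th — 8 October 2009.
That is not after 18 October 2009, so look at November 2009.
November 2009 starts on a Sunday; its first Thursday is the 5th, so the 2nd Thursday is the 12th — 12 November 2009.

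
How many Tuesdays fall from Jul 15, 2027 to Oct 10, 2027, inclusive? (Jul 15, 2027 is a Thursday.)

Jul 15, 2027 is a Thursday; the first Tuesday on or after it is Jul 20, 2027 (5 days later).
From Jul 20, 2027 to Oct 10, 2027: 11 + 31 + 30 + 10 = 82 days (rest of Jul, Aug, Sep, Oct).
82 ÷ 7 = 11 full weeks with remainder 5, so 11 more Tuesdays after the first → 12.

12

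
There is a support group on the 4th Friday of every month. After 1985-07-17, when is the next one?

1985-07-26

July 1985 starts on a Monday; its first Friday is the 5th, so the 4th Friday is the 26th — 1985-07-26.
1985-07-26 is after 1985-07-17, so that is the next one.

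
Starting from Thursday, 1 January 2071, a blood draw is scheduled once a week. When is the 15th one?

9 April 2071

The 15th occurrence is 14 intervals after the first: 14 × 7 = 98 days after 1 January 2071.
January has 31 days — 30 days to the end of January leaves 68.
February has 28 days (40 left).
March has 31 days (9 left).
9 days into April → 9 April 2071.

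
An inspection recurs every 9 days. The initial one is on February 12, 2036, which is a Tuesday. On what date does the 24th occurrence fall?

The 24th occurrence is 23 intervals after the first: 23 × 9 = 207 days after February 12, 2036.
February has 29 days — 17 days to the end of February leaves 190.
March has 31 days (159 left).
April has 30 days (129 left).
May has 31 days (98 left).
June has 30 days (68 left).
July has 31 days (37 left).
August has 31 days (6 left).
6 days into September → September 6, 2036.

September 6, 2036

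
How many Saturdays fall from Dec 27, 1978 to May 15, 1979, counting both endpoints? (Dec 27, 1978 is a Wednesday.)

20

Dec 27, 1978 is a Wednesday; the first Saturday on or after it is Dec 30, 1978 (3 days later).
From Dec 30, 1978 to May 15, 1979: 1 + 31 + 28 + 31 + 30 + 15 = 136 days (rest of Dec, Jan, Feb, Mar, Apr, May).
136 ÷ 7 = 19 full weeks with remainder 3, so 19 more Saturdays after the first → 20.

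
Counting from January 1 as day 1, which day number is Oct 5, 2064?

279

Days in months before Oct: 31 + 29 + 31 + 30 + 31 + 30 + 31 + 31 + 30 = 274.
Plus 5 days into Oct → day 279.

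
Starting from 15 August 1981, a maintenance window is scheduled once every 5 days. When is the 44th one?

18 March 1982

The 44th occurrence is 43 intervals after the first: 43 × 5 = 215 days after 15 August 1981.
August has 31 days — 16 days to the end of August leaves 199.
September has 30 days (169 left).
October has 31 days (138 left).
November has 30 days (108 left).
December has 31 days (77 left).
January has 31 days (46 left).
February has 28 days (18 left).
18 days into March → 18 March 1982.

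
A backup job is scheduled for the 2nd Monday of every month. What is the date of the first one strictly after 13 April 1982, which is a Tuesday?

10 May 1982

April 1982 starts on a Thursday; its first Monday is the 5th, so the 2nd Monday is the 12th — 12 April 1982.
That is not after 13 April 1982, so look at May 1982.
May 1982 starts on a Saturday; its first Monday is the 3rd, so the 2nd Monday is the 10th — 10 May 1982.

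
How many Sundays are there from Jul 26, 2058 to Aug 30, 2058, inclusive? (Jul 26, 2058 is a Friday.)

5

Jul 26, 2058 is a Friday; the first Sunday on or after it is Jul 28, 2058 (2 days later).
From Jul 28, 2058 to Aug 30, 2058: 3 + 30 = 33 days (rest of Jul, Aug).
33 ÷ 7 = 4 full weeks with remainder 5, so 4 more Sundays after the first → 5.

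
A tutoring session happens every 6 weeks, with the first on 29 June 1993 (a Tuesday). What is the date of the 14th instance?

The 14th occurrence is 13 intervals after the first: 13 × 42 = 546 days after 29 June 1993.
June has 30 days — 1 day to the end of June leaves 545.
From end of June to end of 1993 is 184 days (361 left).
January has 31 days (330 left).
February has 28 days (302 left).
March has 31 days (271 left).
April has 30 days (241 left).
May has 31 days (210 left).
June has 30 days (180 left).
July has 31 days (149 left).
August has 31 days (118 left).
September has 30 days (88 left).
October has 31 days (57 left).
November has 30 days (27 left).
27 days into December → 27 December 1994.

27 December 1994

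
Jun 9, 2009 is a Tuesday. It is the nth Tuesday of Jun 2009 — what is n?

Day 9 falls in week ⌈9/7⌉ of the month.
Days 1–7 hold the 1st Tuesday, 8–14 the 2nd, 15–21 the 3rd, 22–28 the 4th, 29–31 the 5th.
9 is in the range for the 2nd.

2nd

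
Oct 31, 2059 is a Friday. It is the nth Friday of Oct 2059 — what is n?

5th

Day 31 falls in week ⌈31/7⌉ of the month.
Days 1–7 hold the 1st Friday, 8–14 the 2nd, 15–21 the 3rd, 22–28 the 4th, 29–31 the 5th.
31 is in the range for the 5th.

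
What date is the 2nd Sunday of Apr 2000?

The first Sunday of Apr 2000 is Apr 2.
The 2nd Sunday is 1 weeks later: 2 + 7 = 9.

Apr 9, 2000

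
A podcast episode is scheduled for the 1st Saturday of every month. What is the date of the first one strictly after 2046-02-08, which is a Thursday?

2046-03-03

February 2046 starts on a Thursday, so its 1st Saturday is 2046-02-03 (2 days in).
That is not after 2046-02-08, so look at March 2046.
March 2046 starts on a Thursday, so its 1st Saturday is 2046-03-03 (2 days in).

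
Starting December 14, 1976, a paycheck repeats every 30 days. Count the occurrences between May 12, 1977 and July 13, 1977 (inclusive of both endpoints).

Occurrences land 30·i days after December 14, 1976 for i = 0, 1, 2, …
May 12, 1977 is 149 days after the start; 149 ÷ 30 = 4 remainder 29; since the remainder is 29, round up to i = 5. First occurrence in the window: #6 on May 13, 1977 (5×30 = 150 days in).
July 13, 1977 is 211 days after the start; 211 ÷ 30 = 7 remainder 1. Last occurrence in the window: #8 on July 12, 1977.
Occurrences #6 through #8: 3 in total.

3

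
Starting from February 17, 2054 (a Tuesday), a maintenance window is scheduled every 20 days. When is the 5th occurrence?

The 5th occurrence is 4 intervals after the first: 4 × 20 = 80 days after February 17, 2054.
February has 28 days — 11 days to the end of February leaves 69.
March has 31 days (38 left).
April has 30 days (8 left).
8 days into May → May 8, 2054.

May 8, 2054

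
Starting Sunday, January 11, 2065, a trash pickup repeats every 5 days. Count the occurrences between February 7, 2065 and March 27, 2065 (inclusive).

10

Occurrences land 5·i days after January 11, 2065 for i = 0, 1, 2, …
February 7, 2065 is 27 days after the start; 27 ÷ 5 = 5 remainder 2; since the remainder is 2, round up to i = 6. First occurrence in the window: #7 on February 10, 2065 (6×5 = 30 days in).
March 27, 2065 is 75 days after the start; 75 ÷ 5 = 15 remainder 0. Last occurrence in the window: #16 on March 27, 2065.
Occurrences #7 through #16: 10 in total.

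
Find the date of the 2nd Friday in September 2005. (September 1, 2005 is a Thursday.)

September 2005 begins on a Thursday, so the first Friday is September 2 (1 day later).
The 2nd Friday is 1 weeks later: 2 + 7 = 9.

2005-09-09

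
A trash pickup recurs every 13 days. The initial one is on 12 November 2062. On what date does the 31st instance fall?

The 31st occurrence is 30 intervals after the first: 30 × 13 = 390 days after 12 November 2062.
November has 30 days — 18 days to the end of November leaves 372.
December has 31 days (341 left).
January has 31 days (310 left).
February has 28 days (282 left).
March has 31 days (251 left).
April has 30 days (221 left).
May has 31 days (190 left).
June has 30 days (160 left).
July has 31 days (129 left).
August has 31 days (98 left).
September has 30 days (68 left).
October has 31 days (37 left).
November has 30 days (7 left).
7 days into December → 7 December 2063.

7 December 2063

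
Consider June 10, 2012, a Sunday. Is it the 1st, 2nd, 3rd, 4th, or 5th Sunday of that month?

2nd

Day 10 falls in week ⌈10/7⌉ of the month.
Days 1–7 hold the 1st Sunday, 8–14 the 2nd, 15–21 the 3rd, 22–28 the 4th, 29–31 the 5th.
10 is in the range for the 2nd.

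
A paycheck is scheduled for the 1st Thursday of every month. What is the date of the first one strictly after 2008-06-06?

June 2008 starts on a Sunday, so its 1st Thursday is 2008-06-05 (4 days in).
That is not after 2008-06-06, so look at July 2008.
July 2008 starts on a Tuesday, so its 1st Thursday is 2008-07-03 (2 days in).

2008-07-03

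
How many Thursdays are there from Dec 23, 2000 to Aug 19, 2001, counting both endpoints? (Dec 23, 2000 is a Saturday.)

Dec 23, 2000 is a Saturday; the first Thursday on or after it is Dec 28, 2000 (5 days later).
From Dec 28, 2000 to Aug 19, 2001: 3 + 31 + 28 + 31 + 30 + 31 + 30 + 31 + 19 = 234 days (rest of Dec, Jan, Feb, Mar, Apr, May, Jun, Jul, Aug).
234 ÷ 7 = 33 full weeks with remainder 3, so 33 more Thursdays after the first → 34.

34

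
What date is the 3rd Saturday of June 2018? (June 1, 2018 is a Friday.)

June 2018 begins on a Friday, so the first Saturday is June 2 (1 day later).
The 3rd Saturday is 2 weeks later: 2 + 14 = 16.

2018-06-16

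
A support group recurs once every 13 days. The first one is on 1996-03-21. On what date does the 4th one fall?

The 4th occurrence is 3 intervals after the first: 3 × 13 = 39 days after 1996-03-21.
March has 31 days — 10 days to the end of March leaves 29.
29 days into April → 1996-04-29.

1996-04-29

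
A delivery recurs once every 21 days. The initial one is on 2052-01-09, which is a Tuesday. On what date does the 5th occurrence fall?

The 5th occurrence is 4 intervals after the first: 4 × 21 = 84 days after 2052-01-09.
January has 31 days — 22 days to the end of January leaves 62.
February has 29 days (33 left).
March has 31 days (2 left).
2 days into April → 2052-04-02.

2052-04-02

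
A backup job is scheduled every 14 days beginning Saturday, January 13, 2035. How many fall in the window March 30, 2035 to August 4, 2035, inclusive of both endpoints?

9

Occurrences land 14·i days after January 13, 2035 for i = 0, 1, 2, …
March 30, 2035 is 76 days after the start; 76 ÷ 14 = 5 remainder 6; since the remainder is 6, round up to i = 6. First occurrence in the window: #7 on April 7, 2035 (6×14 = 84 days in).
August 4, 2035 is 203 days after the start; 203 ÷ 14 = 14 remainder 7. Last occurrence in the window: #15 on July 28, 2035.
Occurrences #7 through #15: 9 in total.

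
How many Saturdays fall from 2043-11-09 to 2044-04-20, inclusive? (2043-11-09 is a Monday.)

23

2043-11-09 is a Monday; the first Saturday on or after it is 2043-11-14 (5 days later).
From 2043-11-14 to 2044-04-20: 16 + 31 + 31 + 29 + 31 + 20 = 158 days (rest of November, December, January, February, March, April).
158 ÷ 7 = 22 full weeks with remainder 4, so 22 more Saturdays after the first → 23.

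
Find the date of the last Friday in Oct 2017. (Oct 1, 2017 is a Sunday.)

Oct 2017 begins on a Sunday, so the first Friday is Oct 6 (5 days later).
Oct 2017 has 31 days. Adding weeks: 6, 13, 20, 27 — the last one ≤ 31 is the 27th.

Oct 27, 2017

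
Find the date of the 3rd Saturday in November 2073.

November 2073 begins on a Wednesday, so the first Saturday is November 4 (3 days later).
The 3rd Saturday is 2 weeks later: 4 + 14 = 18.

2073-11-18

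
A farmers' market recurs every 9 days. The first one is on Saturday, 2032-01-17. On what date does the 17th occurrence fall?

2032-06-09

The 17th occurrence is 16 intervals after the first: 16 × 9 = 144 days after 2032-01-17.
January has 31 days — 14 days to the end of January leaves 130.
February has 29 days (101 left).
March has 31 days (70 left).
April has 30 days (40 left).
May has 31 days (9 left).
9 days into June → 2032-06-09.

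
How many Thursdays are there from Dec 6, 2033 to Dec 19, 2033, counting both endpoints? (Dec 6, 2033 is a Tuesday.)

Dec 6, 2033 is a Tuesday; the first Thursday on or after it is Dec 8, 2033 (2 days later).
From Dec 8, 2033 to Dec 19, 2033 is 19 − 8 = 11 days.
11 ÷ 7 = 1 full weeks with remainder 4, so 1 more Thursdays after the first → 2.

2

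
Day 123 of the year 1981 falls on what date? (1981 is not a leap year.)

May 3, 1981

January has 31 days (123 − 31 = 92 remain).
February has 28 days (92 − 28 = 64 remain).
March has 31 days (64 − 31 = 33 remain).
April has 30 days (33 − 30 = 3 remain).
3 into May → May 3.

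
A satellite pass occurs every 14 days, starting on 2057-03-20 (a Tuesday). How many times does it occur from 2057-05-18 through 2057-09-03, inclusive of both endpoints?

7

Occurrences land 14·i days after 2057-03-20 for i = 0, 1, 2, …
2057-05-18 is 59 days after the start; 59 ÷ 14 = 4 remainder 3; since the remainder is 3, round up to i = 5. First occurrence in the window: #6 on 2057-05-29 (5×14 = 70 days in).
2057-09-03 is 167 days after the start; 167 ÷ 14 = 11 remainder 13. Last occurrence in the window: #12 on 2057-08-21.
Occurrences #6 through #12: 7 in total.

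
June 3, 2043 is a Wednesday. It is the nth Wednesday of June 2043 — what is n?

1st

Day 3 falls in week ⌈3/7⌉ of the month.
Days 1–7 hold the 1st Wednesday, 8–14 the 2nd, 15–21 the 3rd, 22–28 the 4th, 29–31 the 5th.
3 is in the range for the 1st.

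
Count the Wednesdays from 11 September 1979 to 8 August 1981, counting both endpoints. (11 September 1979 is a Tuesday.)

11 September 1979 is a Tuesday; the first Wednesday on or after it is 12 September 1979 (1 day later).
From 12 September 1979 to 8 August 1981: 110 + 366 + 220 = 696 days (rest of 1979, 1980, to 8 August 1981 in 1981).
696 ÷ 7 = 99 full weeks with remainder 3, so 99 more Wednesdays after the first → 100.

100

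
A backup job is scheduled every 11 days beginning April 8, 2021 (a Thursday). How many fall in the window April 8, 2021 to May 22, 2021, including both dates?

Occurrences land 11·i days after April 8, 2021 for i = 0, 1, 2, …
The window opens on the start date, so the first occurrence inside is #1 on April 8, 2021.
May 22, 2021 is 44 days after the start; 44 ÷ 11 = 4 remainder 0. Last occurrence in the window: #5 on May 22, 2021.
Occurrences #1 through #5: 5 in total.

5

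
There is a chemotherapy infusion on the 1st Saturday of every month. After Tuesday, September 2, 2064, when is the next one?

September 6, 2064

September 2064 starts on a Monday, so its 1st Saturday is September 6, 2064 (5 days in).
September 6, 2064 is after September 2, 2064, so that is the next one.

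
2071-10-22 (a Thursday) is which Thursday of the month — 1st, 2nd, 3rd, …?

4th

Day 22 falls in week ⌈22/7⌉ of the month.
Days 1–7 hold the 1st Thursday, 8–14 the 2nd, 15–21 the 3rd, 22–28 the 4th, 29–31 the 5th.
22 is in the range for the 4th.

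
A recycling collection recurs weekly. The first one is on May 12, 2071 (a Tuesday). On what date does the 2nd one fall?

The 2nd occurrence is 1 interval after the first: 1 × 7 = 7 days after May 12, 2071.
7 days later is May 19, 2071.

May 19, 2071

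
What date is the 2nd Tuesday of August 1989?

The first Tuesday of August 1989 is August 1.
The 2nd Tuesday is 1 weeks later: 1 + 7 = 8.

August 8, 1989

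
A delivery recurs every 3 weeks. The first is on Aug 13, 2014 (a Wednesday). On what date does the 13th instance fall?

The 13th occurrence is 12 intervals after the first: 12 × 21 = 252 days after Aug 13, 2014.
Aug has 31 days — 18 days to the end of Aug leaves 234.
Sep has 30 days (204 left).
Oct has 31 days (173 left).
Nov has 30 days (143 left).
Dec has 31 days (112 left).
Jan has 31 days (81 left).
Feb has 28 days (53 left).
Mar has 31 days (22 left).
22 days into Apr → Apr 22, 2015.

Apr 22, 2015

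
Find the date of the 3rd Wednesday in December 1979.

1979-12-19

December 1979 begins on a Saturday, so the first Wednesday is December 5 (4 days later).
The 3rd Wednesday is 2 weeks later: 5 + 14 = 19.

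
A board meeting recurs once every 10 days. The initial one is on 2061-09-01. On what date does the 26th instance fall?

2062-05-09

The 26th occurrence is 25 intervals after the first: 25 × 10 = 250 days after 2061-09-01.
September has 30 days — 29 days to the end of September leaves 221.
October has 31 days (190 left).
November has 30 days (160 left).
December has 31 days (129 left).
January has 31 days (98 left).
February has 28 days (70 left).
March has 31 days (39 left).
April has 30 days (9 left).
9 days into May → 2062-05-09.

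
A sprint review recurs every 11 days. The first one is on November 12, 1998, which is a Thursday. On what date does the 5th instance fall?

December 26, 1998

The 5th occurrence is 4 intervals after the first: 4 × 11 = 44 days after November 12, 1998.
November has 30 days — 18 days to the end of November leaves 26.
26 days into December → December 26, 1998.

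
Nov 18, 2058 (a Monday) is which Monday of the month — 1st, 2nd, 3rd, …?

3rd

Day 18 falls in week ⌈18/7⌉ of the month.
Days 1–7 hold the 1st Monday, 8–14 the 2nd, 15–21 the 3rd, 22–28 the 4th, 29–31 the 5th.
18 is in the range for the 3rd.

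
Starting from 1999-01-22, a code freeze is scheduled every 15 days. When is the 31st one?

2000-04-16

The 31st occurrence is 30 intervals after the first: 30 × 15 = 450 days after 1999-01-22.
January has 31 days — 9 days to the end of January leaves 441.
From end of January to end of 1999 is 334 days (107 left).
January has 31 days (76 left).
February has 29 days (47 left).
March has 31 days (16 left).
16 days into April → 2000-04-16.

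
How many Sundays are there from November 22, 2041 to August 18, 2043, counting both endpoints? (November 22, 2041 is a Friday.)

91

November 22, 2041 is a Friday; the first Sunday on or after it is November 24, 2041 (2 days later).
From November 24, 2041 to August 18, 2043: 37 + 365 + 230 = 632 days (rest of 2041, 2042, to August 18, 2043 in 2043).
632 ÷ 7 = 90 full weeks with remainder 2, so 90 more Sundays after the first → 91.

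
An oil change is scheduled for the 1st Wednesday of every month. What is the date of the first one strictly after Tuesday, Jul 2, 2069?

Jul 2069 starts on a Monday, so its 1st Wednesday is Jul 3, 2069 (2 days in).
Jul 3, 2069 is after Jul 2, 2069, so that is the next one.

Jul 3, 2069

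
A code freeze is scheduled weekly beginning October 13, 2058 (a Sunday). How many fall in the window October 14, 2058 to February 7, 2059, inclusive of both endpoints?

16

Occurrences land 7·i days after October 13, 2058 for i = 0, 1, 2, …
October 14, 2058 is 1 day after the start; 1 ÷ 7 = 0 remainder 1; since the remainder is 1, round up to i = 1. First occurrence in the window: #2 on October 20, 2058 (1×7 = 7 days in).
February 7, 2059 is 117 days after the start; 117 ÷ 7 = 16 remainder 5. Last occurrence in the window: #17 on February 2, 2059.
Occurrences #2 through #17: 16 in total.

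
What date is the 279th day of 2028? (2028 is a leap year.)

Jan has 31 days (279 − 31 = 248 remain).
Feb has 29 days (248 − 29 = 219 remain).
Mar has 31 days (219 − 31 = 188 remain).
Apr has 30 days (188 − 30 = 158 remain).
May has 31 days (158 − 31 = 127 remain).
Jun has 30 days (127 − 30 = 97 remain).
Jul has 31 days (97 − 31 = 66 remain).
Aug has 31 days (66 − 31 = 35 remain).
Sep has 30 days (35 − 30 = 5 remain).
5 into Oct → Oct 5.

Oct 5, 2028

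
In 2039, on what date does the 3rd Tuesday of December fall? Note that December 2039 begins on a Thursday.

20 December 2039

December 2039 begins on a Thursday, so the first Tuesday is December 6 (5 days later).
The 3rd Tuesday is 2 weeks later: 6 + 14 = 20.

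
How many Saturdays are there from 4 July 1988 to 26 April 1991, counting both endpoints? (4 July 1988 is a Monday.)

4 July 1988 is a Monday; the first Saturday on or after it is 9 July 1988 (5 days later).
From 9 July 1988 to 26 April 1991: 175 + 365 + 365 + 116 = 1021 days (rest of 1988, 1989, 1990, to 26 April 1991 in 1991).
1021 ÷ 7 = 145 full weeks with remainder 6, so 145 more Saturdays after the first → 146.

146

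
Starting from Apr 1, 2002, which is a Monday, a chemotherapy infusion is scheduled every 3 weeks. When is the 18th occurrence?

Mar 24, 2003

The 18th occurrence is 17 intervals after the first: 17 × 21 = 357 days after Apr 1, 2002.
Apr has 30 days — 29 days to the end of Apr leaves 328.
May has 31 days (297 left).
Jun has 30 days (267 left).
Jul has 31 days (236 left).
Aug has 31 days (205 left).
Sep has 30 days (175 left).
Oct has 31 days (144 left).
Nov has 30 days (114 left).
Dec has 31 days (83 left).
Jan has 31 days (52 left).
Feb has 28 days (24 left).
24 days into Mar → Mar 24, 2003.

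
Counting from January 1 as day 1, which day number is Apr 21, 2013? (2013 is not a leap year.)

Days in months before Apr: 31 + 28 + 31 = 90.
Plus 21 days into Apr → day 111.

111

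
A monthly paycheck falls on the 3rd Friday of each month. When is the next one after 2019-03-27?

March 2019 starts on a Friday; its first Friday is the 1st, so the 3rd Friday is the 15th — 2019-03-15.
That is not after 2019-03-27, so look at April 2019.
April 2019 starts on a Monday; its first Friday is the 5th, so the 3rd Friday is the 19th — 2019-04-19.

2019-04-19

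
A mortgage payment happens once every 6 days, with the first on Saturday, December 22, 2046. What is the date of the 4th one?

January 9, 2047

The 4th occurrence is 3 intervals after the first: 3 × 6 = 18 days after December 22, 2046.
December has 31 days — 9 days to the end of December leaves 9.
9 days into January → January 9, 2047.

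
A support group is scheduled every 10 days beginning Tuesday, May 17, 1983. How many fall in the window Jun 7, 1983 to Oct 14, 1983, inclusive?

13

Occurrences land 10·i days after May 17, 1983 for i = 0, 1, 2, …
Jun 7, 1983 is 21 days after the start; 21 ÷ 10 = 2 remainder 1; since the remainder is 1, round up to i = 3. First occurrence in the window: #4 on Jun 16, 1983 (3×10 = 30 days in).
Oct 14, 1983 is 150 days after the start; 150 ÷ 10 = 15 remainder 0. Last occurrence in the window: #16 on Oct 14, 1983.
Occurrences #4 through #16: 13 in total.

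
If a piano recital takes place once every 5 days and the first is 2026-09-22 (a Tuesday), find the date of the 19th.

The 19th occurrence is 18 intervals after the first: 18 × 5 = 90 days after 2026-09-22.
September has 30 days — 8 days to the end of September leaves 82.
October has 31 days (51 left).
November has 30 days (21 left).
21 days into December → 2026-12-21.

2026-12-21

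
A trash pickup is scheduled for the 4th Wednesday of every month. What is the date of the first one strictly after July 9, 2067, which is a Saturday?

July 2067 starts on a Friday; its first Wednesday is the 6th, so the 4th Wednesday is the 27th — July 27, 2067.
July 27, 2067 is after July 9, 2067, so that is the next one.

July 27, 2067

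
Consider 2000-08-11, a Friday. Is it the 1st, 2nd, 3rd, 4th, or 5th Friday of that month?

Day 11 falls in week ⌈11/7⌉ of the month.
Days 1–7 hold the 1st Friday, 8–14 the 2nd, 15–21 the 3rd, 22–28 the 4th, 29–31 the 5th.
11 is in the range for the 2nd.

2nd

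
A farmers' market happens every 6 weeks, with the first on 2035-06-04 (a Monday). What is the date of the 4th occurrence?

2035-10-08

The 4th occurrence is 3 intervals after the first: 3 × 42 = 126 days after 2035-06-04.
June has 30 days — 26 days to the end of June leaves 100.
July has 31 days (69 left).
August has 31 days (38 left).
September has 30 days (8 left).
8 days into October → 2035-10-08.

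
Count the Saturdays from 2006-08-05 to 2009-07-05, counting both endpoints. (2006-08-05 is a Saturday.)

2006-08-05 is a Saturday; the first Saturday on or after it is 2006-08-05.
From 2006-08-05 to 2009-07-05: 148 + 365 + 366 + 186 = 1065 days (rest of 2006, 2007, 2008, to 2009-07-05 in 2009).
1065 ÷ 7 = 152 full weeks with remainder 1, so 152 more Saturdays after the first → 153.

153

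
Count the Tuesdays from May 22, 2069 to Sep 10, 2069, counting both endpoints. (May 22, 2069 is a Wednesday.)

16

May 22, 2069 is a Wednesday; the first Tuesday on or after it is May 28, 2069 (6 days later).
From May 28, 2069 to Sep 10, 2069: 3 + 30 + 31 + 31 + 10 = 105 days (rest of May, Jun, Jul, Aug, Sep).
105 ÷ 7 = 15 full weeks with remainder 0, so 15 more Tuesdays after the first → 16.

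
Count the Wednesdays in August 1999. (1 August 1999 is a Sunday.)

4

1 August 1999 is a Sunday; the first Wednesday on or after it is 4 August 1999 (3 days later).
From 4 August 1999 to 31 August 1999 is 31 − 4 = 27 days.
27 ÷ 7 = 3 full weeks with remainder 6, so 3 more Wednesdays after the first → 4.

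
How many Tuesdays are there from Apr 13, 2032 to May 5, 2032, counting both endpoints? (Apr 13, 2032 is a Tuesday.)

Apr 13, 2032 is a Tuesday; the first Tuesday on or after it is Apr 13, 2032.
From Apr 13, 2032 to May 5, 2032: 17 + 5 = 22 days (rest of Apr, May).
22 ÷ 7 = 3 full weeks with remainder 1, so 3 more Tuesdays after the first → 4.

4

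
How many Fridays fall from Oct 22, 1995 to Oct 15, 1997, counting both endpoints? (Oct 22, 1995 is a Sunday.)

103

Oct 22, 1995 is a Sunday; the first Friday on or after it is Oct 27, 1995 (5 days later).
From Oct 27, 1995 to Oct 15, 1997: 65 + 366 + 288 = 719 days (rest of 1995, 1996, to Oct 15, 1997 in 1997).
719 ÷ 7 = 102 full weeks with remainder 5, so 102 more Fridays after the first → 103.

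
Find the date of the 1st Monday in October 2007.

2007-10-01

October 2007 begins on a Monday, so the first Monday is October 1.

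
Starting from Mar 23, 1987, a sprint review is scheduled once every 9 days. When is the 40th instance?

Mar 8, 1988

The 40th occurrence is 39 intervals after the first: 39 × 9 = 351 days after Mar 23, 1987.
Mar has 31 days — 8 days to the end of Mar leaves 343.
Apr has 30 days (313 left).
May has 31 days (282 left).
Jun has 30 days (252 left).
Jul has 31 days (221 left).
Aug has 31 days (190 left).
Sep has 30 days (160 left).
Oct has 31 days (129 left).
Nov has 30 days (99 left).
Dec has 31 days (68 left).
Jan has 31 days (37 left).
Feb has 29 days (8 left).
8 days into Mar → Mar 8, 1988.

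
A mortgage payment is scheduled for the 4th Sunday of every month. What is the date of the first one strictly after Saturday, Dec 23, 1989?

Dec 1989 starts on a Friday; its first Sunday is the 3rd, so the 4th Sunday is the 24th — Dec 24, 1989.
Dec 24, 1989 is after Dec 23, 1989, so that is the next one.

Dec 24, 1989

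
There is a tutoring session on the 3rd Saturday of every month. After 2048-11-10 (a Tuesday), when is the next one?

November 2048 starts on a Sunday; its first Saturday is the 7th, so the 3rd Saturday is the 21st — 2048-11-21.
2048-11-21 is after 2048-11-10, so that is the next one.

2048-11-21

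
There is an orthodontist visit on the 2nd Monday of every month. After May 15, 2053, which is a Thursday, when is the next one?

May 2053 starts on a Thursday; its first Monday is the 5th, so the 2nd Monday is the 12th — May 12, 2053.
That is not after May 15, 2053, so look at Jun 2053.
Jun 2053 starts on a Sunday; its first Monday is the 2nd, so the 2nd Monday is the 9th — Jun 9, 2053.

Jun 9, 2053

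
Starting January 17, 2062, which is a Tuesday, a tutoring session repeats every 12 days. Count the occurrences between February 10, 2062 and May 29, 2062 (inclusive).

10

Occurrences land 12·i days after January 17, 2062 for i = 0, 1, 2, …
February 10, 2062 is 24 days after the start; 24 ÷ 12 = 2 remainder 0. First occurrence in the window: #3 on February 10, 2062 (2×12 = 24 days in).
May 29, 2062 is 132 days after the start; 132 ÷ 12 = 11 remainder 0. Last occurrence in the window: #12 on May 29, 2062.
Occurrences #3 through #12: 10 in total.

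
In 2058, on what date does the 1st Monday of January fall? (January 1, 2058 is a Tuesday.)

7 January 2058

January 2058 begins on a Tuesday, so the first Monday is January 7 (6 days later).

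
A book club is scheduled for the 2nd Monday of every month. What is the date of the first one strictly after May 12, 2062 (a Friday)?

May 2062 starts on a Monday; its first Monday is the 1st, so the 2nd Monday is the 8th — May 8, 2062.
That is not after May 12, 2062, so look at Jun 2062.
Jun 2062 starts on a Thursday; its first Monday is the 5th, so the 2nd Monday is the 12th — Jun 12, 2062.

Jun 12, 2062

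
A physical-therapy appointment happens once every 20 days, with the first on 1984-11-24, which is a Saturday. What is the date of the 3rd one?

1985-01-03

The 3rd occurrence is 2 intervals after the first: 2 × 20 = 40 days after 1984-11-24.
November has 30 days — 6 days to the end of November leaves 34.
December has 31 days (3 left).
3 days into January → 1985-01-03.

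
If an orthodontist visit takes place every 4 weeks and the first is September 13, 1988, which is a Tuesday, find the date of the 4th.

The 4th occurrence is 3 intervals after the first: 3 × 28 = 84 days after September 13, 1988.
September has 30 days — 17 days to the end of September leaves 67.
October has 31 days (36 left).
November has 30 days (6 left).
6 days into December → December 6, 1988.

December 6, 1988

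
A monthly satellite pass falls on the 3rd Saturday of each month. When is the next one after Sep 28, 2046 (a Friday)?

Oct 20, 2046

Sep 2046 starts on a Saturday; its first Saturday is the 1st, so the 3rd Saturday is the 15th — Sep 15, 2046.
That is not after Sep 28, 2046, so look at Oct 2046.
Oct 2046 starts on a Monday; its first Saturday is the 6th, so the 3rd Saturday is the 20th — Oct 20, 2046.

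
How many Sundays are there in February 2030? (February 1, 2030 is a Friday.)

4

February 1, 2030 is a Friday; the first Sunday on or after it is February 3, 2030 (2 days later).
From February 3, 2030 to February 28, 2030 is 28 − 3 = 25 days.
25 ÷ 7 = 3 full weeks with remainder 4, so 3 more Sundays after the first → 4.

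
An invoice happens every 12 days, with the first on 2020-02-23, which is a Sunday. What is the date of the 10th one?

2020-06-10

The 10th occurrence is 9 intervals after the first: 9 × 12 = 108 days after 2020-02-23.
February has 29 days — 6 days to the end of February leaves 102.
March has 31 days (71 left).
April has 30 days (41 left).
May has 31 days (10 left).
10 days into June → 2020-06-10.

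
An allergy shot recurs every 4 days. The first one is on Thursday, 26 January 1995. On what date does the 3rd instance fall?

The 3rd occurrence is 2 intervals after the first: 2 × 4 = 8 days after 26 January 1995.
January has 31 days — 5 days to the end of January leaves 3.
3 days into February → 3 February 1995.

3 February 1995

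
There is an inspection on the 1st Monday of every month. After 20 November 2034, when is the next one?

November 2034 starts on a Wednesday, so its 1st Monday is 6 November 2034 (5 days in).
That is not after 20 November 2034, so look at December 2034.
December 2034 starts on a Friday, so its 1st Monday is 4 December 2034 (3 days in).

4 December 2034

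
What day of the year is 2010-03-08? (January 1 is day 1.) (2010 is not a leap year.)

67

Days in months before March: 31 + 28 = 59.
Plus 8 days into March → day 67.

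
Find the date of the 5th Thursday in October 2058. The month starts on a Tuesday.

October 2058 begins on a Tuesday, so the first Thursday is October 3 (2 days later).
The 5th Thursday is 4 weeks later: 3 + 28 = 31.

October 31, 2058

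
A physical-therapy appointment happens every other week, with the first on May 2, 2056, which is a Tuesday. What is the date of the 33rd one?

Jul 24, 2057

The 33rd occurrence is 32 intervals after the first: 32 × 14 = 448 days after May 2, 2056.
May has 31 days — 29 days to the end of May leaves 419.
From end of May to end of 2056 is 214 days (205 left).
Jan has 31 days (174 left).
Feb has 28 days (146 left).
Mar has 31 days (115 left).
Apr has 30 days (85 left).
May has 31 days (54 left).
Jun has 30 days (24 left).
24 days into Jul → Jul 24, 2057.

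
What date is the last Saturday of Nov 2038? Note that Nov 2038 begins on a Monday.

Nov 27, 2038

Nov 2038 begins on a Monday, so the first Saturday is Nov 6 (5 days later).
Nov 2038 has 30 days. Adding weeks: 6, 13, 20, 27 — the last one ≤ 30 is the 27th.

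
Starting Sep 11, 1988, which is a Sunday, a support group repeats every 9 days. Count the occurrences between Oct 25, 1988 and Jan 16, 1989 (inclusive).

Occurrences land 9·i days after Sep 11, 1988 for i = 0, 1, 2, …
Oct 25, 1988 is 44 days after the start; 44 ÷ 9 = 4 remainder 8; since the remainder is 8, round up to i = 5. First occurrence in the window: #6 on Oct 26, 1988 (5×9 = 45 days in).
Jan 16, 1989 is 127 days after the start; 127 ÷ 9 = 14 remainder 1. Last occurrence in the window: #15 on Jan 15, 1989.
Occurrences #6 through #15: 10 in total.

10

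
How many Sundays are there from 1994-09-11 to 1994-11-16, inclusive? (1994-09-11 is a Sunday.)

10

1994-09-11 is a Sunday; the first Sunday on or after it is 1994-09-11.
From 1994-09-11 to 1994-11-16: 19 + 31 + 16 = 66 days (rest of September, October, November).
66 ÷ 7 = 9 full weeks with remainder 3, so 9 more Sundays after the first → 10.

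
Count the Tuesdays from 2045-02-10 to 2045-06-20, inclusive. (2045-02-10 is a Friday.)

19

2045-02-10 is a Friday; the first Tuesday on or after it is 2045-02-14 (4 days later).
From 2045-02-14 to 2045-06-20: 14 + 31 + 30 + 31 + 20 = 126 days (rest of February, March, April, May, June).
126 ÷ 7 = 18 full weeks with remainder 0, so 18 more Tuesdays after the first → 19.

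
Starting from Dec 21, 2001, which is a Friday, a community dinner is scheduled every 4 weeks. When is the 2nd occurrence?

Jan 18, 2002

The 2nd occurrence is 1 interval after the first: 1 × 28 = 28 days after Dec 21, 2001.
Dec has 31 days — 10 days to the end of Dec leaves 18.
18 days into Jan → Jan 18, 2002.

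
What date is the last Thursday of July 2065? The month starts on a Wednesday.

July 2065 begins on a Wednesday, so the first Thursday is July 2 (1 day later).
July 2065 has 31 days. Adding weeks: 2, 9, 16, 23, 30 — the last one ≤ 31 is the 30th.

July 30, 2065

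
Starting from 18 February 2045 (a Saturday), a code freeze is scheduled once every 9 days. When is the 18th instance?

21 July 2045

The 18th occurrence is 17 intervals after the first: 17 × 9 = 153 days after 18 February 2045.
February has 28 days — 10 days to the end of February leaves 143.
March has 31 days (112 left).
April has 30 days (82 left).
May has 31 days (51 left).
June has 30 days (21 left).
21 days into July → 21 July 2045.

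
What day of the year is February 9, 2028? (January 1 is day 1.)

40

Days in months before February: 31 = 31.
Plus 9 days into February → day 40.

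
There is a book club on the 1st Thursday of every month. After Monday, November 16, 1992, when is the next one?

December 3, 1992

November 1992 starts on a Sunday, so its 1st Thursday is November 5, 1992 (4 days in).
That is not after November 16, 1992, so look at December 1992.
December 1992 starts on a Tuesday, so its 1st Thursday is December 3, 1992 (2 days in).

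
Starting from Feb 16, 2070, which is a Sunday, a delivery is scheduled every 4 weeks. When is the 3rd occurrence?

Apr 13, 2070

The 3rd occurrence is 2 intervals after the first: 2 × 28 = 56 days after Feb 16, 2070.
Feb has 28 days — 12 days to the end of Feb leaves 44.
Mar has 31 days (13 left).
13 days into Apr → Apr 13, 2070.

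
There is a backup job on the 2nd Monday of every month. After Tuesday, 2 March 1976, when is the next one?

March 1976 starts on a Monday; its first Monday is the 1st, so the 2nd Monday is the 8th — 8 March 1976.
8 March 1976 is after 2 March 1976, so that is the next one.

8 March 1976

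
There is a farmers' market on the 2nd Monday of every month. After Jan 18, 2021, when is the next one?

Jan 2021 starts on a Friday; its first Monday is the 4th, so the 2nd Monday is the 11th — Jan 11, 2021.
That is not after Jan 18, 2021, so look at Feb 2021.
Feb 2021 starts on a Monday; its first Monday is the 1st, so the 2nd Monday is the 8th — Feb 8, 2021.

Feb 8, 2021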